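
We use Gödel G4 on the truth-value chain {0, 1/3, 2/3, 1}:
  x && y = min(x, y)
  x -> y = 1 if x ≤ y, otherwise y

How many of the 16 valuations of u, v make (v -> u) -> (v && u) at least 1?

7

u = 0, v = 0 ↦ 0  <
u = 0, v = 1/3 ↦ 1  ≥
u = 0, v = 2/3 ↦ 1  ≥
u = 0, v = 1 ↦ 1  ≥
u = 1/3, v = 0 ↦ 0  <
u = 1/3, v = 1/3 ↦ 1/3  <
u = 1/3, v = 2/3 ↦ 1  ≥
u = 1/3, v = 1 ↦ 1  ≥
u = 2/3, v = 0 ↦ 0  <
u = 2/3, v = 1/3 ↦ 1/3  <
u = 2/3, v = 2/3 ↦ 2/3  <
u = 2/3, v = 1 ↦ 1  ≥
u = 1, v = 0 ↦ 0  <
u = 1, v = 1/3 ↦ 1/3  <
u = 1, v = 2/3 ↦ 2/3  <
u = 1, v = 1 ↦ 1  ≥
So 7 of the 16 assignments meet the threshold.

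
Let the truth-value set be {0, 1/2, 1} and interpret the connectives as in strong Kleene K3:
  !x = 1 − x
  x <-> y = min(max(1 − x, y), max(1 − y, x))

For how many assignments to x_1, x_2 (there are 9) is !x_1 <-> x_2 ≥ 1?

x_1 = 0, x_2 = 0 ↦ 0  <
x_1 = 0, x_2 = 1/2 ↦ 1/2  <
x_1 = 0, x_2 = 1 ↦ 1  ≥
x_1 = 1/2, x_2 = 0 ↦ 1/2  <
x_1 = 1/2, x_2 = 1/2 ↦ 1/2  <
x_1 = 1/2, x_2 = 1 ↦ 1/2  <
x_1 = 1, x_2 = 0 ↦ 1  ≥
x_1 = 1, x_2 = 1/2 ↦ 1/2  <
x_1 = 1, x_2 = 1 ↦ 0  <
So 2 of the 9 assignments meet the threshold.

2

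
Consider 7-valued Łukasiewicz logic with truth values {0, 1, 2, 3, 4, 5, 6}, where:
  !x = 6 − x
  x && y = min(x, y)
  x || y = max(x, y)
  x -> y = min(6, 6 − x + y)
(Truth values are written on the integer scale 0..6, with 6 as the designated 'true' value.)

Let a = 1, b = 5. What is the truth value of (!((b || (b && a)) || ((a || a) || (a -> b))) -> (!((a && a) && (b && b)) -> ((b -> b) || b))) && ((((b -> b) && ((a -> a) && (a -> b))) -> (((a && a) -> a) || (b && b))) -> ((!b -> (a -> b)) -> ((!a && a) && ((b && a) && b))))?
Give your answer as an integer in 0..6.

b && a = 5 && 1 = 1
b || (b && a) = 5 || 1 = 5
a || a = 1 || 1 = 1
a -> b = 1 -> 5 = 6
(a || a) || (a -> b) = 1 || 6 = 6
(b || (b && a)) || ((a || a) || (a -> b)) = 5 || 6 = 6
!((b || (b && a)) || ((a || a) || (a -> b))) = !6 = 0
a && a = 1 && 1 = 1
b && b = 5 && 5 = 5
(a && a) && (b && b) = 1 && 5 = 1
!((a && a) && (b && b)) = !1 = 5
b -> b = 5 -> 5 = 6
(b -> b) || b = 6 || 5 = 6
!((a && a) && (b && b)) -> ((b -> b) || b) = 5 -> 6 = 6
!((b || (b && a)) || ((a || a) || (a -> b))) -> (!((a && a) && (b && b)) -> ((b -> b) || b)) = 0 -> 6 = 6
b -> b = 5 -> 5 = 6
a -> a = 1 -> 1 = 6
a -> b = 1 -> 5 = 6
(a -> a) && (a -> b) = 6 && 6 = 6
(b -> b) && ((a -> a) && (a -> b)) = 6 && 6 = 6
a && a = 1 && 1 = 1
(a && a) -> a = 1 -> 1 = 6
b && b = 5 && 5 = 5
((a && a) -> a) || (b && b) = 6 || 5 = 6
((b -> b) && ((a -> a) && (a -> b))) -> (((a && a) -> a) || (b && b)) = 6 -> 6 = 6
!b = !5 = 1
a -> b = 1 -> 5 = 6
!b -> (a -> b) = 1 -> 6 = 6
!a = !1 = 5
!a && a = 5 && 1 = 1
b && a = 5 && 1 = 1
(b && a) && b = 1 && 5 = 1
(!a && a) && ((b && a) && b) = 1 && 1 = 1
(!b -> (a -> b)) -> ((!a && a) && ((b && a) && b)) = 6 -> 1 = 1
(((b -> b) && ((a -> a) && (a -> b))) -> (((a && a) -> a) || (b && b))) -> ((!b -> (a -> b)) -> ((!a && a) && ((b && a) && b))) = 6 -> 1 = 1
(!((b || (b && a)) || ((a || a) || (a -> b))) -> (!((a && a) && (b && b)) -> ((b -> b) || b))) && ((((b -> b) && ((a -> a) && (a -> b))) -> (((a && a) -> a) || (b && b))) -> ((!b -> (a -> b)) -> ((!a && a) && ((b && a) && b)))) = 6 && 1 = 1

1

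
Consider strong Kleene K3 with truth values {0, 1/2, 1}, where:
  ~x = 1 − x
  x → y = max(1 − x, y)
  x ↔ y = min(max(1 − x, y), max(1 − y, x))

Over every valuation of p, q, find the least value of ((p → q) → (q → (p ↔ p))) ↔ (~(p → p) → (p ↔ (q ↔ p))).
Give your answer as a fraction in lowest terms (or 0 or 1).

1/2

Take p = 1/2, q = 0:
p → q = 1/2 → 0 = 1/2
p ↔ p = 1/2 ↔ 1/2 = 1/2
q → (p ↔ p) = 0 → 1/2 = 1
(p → q) → (q → (p ↔ p)) = 1/2 → 1 = 1
p → p = 1/2 → 1/2 = 1/2
~(p → p) = ~1/2 = 1/2
q ↔ p = 0 ↔ 1/2 = 1/2
p ↔ (q ↔ p) = 1/2 ↔ 1/2 = 1/2
~(p → p) → (p ↔ (q ↔ p)) = 1/2 → 1/2 = 1/2
((p → q) → (q → (p ↔ p))) ↔ (~(p → p) → (p ↔ (q ↔ p))) = 1 ↔ 1/2 = 1/2
No assignment yields a value below 1/2, so this is the minimum.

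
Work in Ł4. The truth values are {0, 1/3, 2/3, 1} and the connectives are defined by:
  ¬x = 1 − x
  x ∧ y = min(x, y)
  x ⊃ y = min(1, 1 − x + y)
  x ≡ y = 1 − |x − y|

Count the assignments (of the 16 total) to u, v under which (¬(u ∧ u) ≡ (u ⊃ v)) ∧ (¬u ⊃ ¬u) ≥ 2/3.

u = 0, v = 0 ↦ 1  ≥
u = 0, v = 1/3 ↦ 1  ≥
u = 0, v = 2/3 ↦ 1  ≥
u = 0, v = 1 ↦ 1  ≥
u = 1/3, v = 0 ↦ 1  ≥
u = 1/3, v = 1/3 ↦ 2/3  ≥
u = 1/3, v = 2/3 ↦ 2/3  ≥
u = 1/3, v = 1 ↦ 2/3  ≥
u = 2/3, v = 0 ↦ 1  ≥
u = 2/3, v = 1/3 ↦ 2/3  ≥
u = 2/3, v = 2/3 ↦ 1/3  <
u = 2/3, v = 1 ↦ 1/3  <
u = 1, v = 0 ↦ 1  ≥
u = 1, v = 1/3 ↦ 2/3  ≥
u = 1, v = 2/3 ↦ 1/3  <
u = 1, v = 1 ↦ 0  <
So 12 of the 16 assignments meet the threshold.

12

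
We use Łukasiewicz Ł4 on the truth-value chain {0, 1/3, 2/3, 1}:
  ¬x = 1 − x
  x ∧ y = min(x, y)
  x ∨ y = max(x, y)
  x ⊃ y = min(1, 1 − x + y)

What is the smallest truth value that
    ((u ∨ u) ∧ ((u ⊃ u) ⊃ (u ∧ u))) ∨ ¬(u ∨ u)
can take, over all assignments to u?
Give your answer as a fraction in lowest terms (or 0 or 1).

Take u = 1/3:
u ∨ u = 1/3 ∨ 1/3 = 1/3
u ⊃ u = 1/3 ⊃ 1/3 = 1
u ∧ u = 1/3 ∧ 1/3 = 1/3
(u ⊃ u) ⊃ (u ∧ u) = 1 ⊃ 1/3 = 1/3
(u ∨ u) ∧ ((u ⊃ u) ⊃ (u ∧ u)) = 1/3 ∧ 1/3 = 1/3
u ∨ u = 1/3 ∨ 1/3 = 1/3
¬(u ∨ u) = ¬1/3 = 2/3
((u ∨ u) ∧ ((u ⊃ u) ⊃ (u ∧ u))) ∨ ¬(u ∨ u) = 1/3 ∨ 2/3 = 2/3
No assignment yields a value below 2/3, so this is the minimum.

2/3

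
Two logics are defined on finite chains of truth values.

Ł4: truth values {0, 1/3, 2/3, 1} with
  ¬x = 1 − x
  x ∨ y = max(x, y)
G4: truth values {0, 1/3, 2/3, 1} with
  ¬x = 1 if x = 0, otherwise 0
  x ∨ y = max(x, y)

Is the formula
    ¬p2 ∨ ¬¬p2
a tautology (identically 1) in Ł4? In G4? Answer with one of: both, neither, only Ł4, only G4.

only G4

In Ł4: at p2 = 1/3 the value is 2/3 — not a tautology.
In G4: every assignment gives 1 — tautology.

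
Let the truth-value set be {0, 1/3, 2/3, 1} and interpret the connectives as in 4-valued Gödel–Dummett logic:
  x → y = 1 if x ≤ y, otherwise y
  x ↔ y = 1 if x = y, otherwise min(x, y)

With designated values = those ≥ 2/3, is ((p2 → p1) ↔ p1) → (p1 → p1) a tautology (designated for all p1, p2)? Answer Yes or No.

p1 = 0, p2 = 0 ↦ 1
p1 = 0, p2 = 1/3 ↦ 1
p1 = 0, p2 = 2/3 ↦ 1
p1 = 0, p2 = 1 ↦ 1
p1 = 1/3, p2 = 0 ↦ 1
p1 = 1/3, p2 = 1/3 ↦ 1
p1 = 1/3, p2 = 2/3 ↦ 1
p1 = 1/3, p2 = 1 ↦ 1
p1 = 2/3, p2 = 0 ↦ 1
p1 = 2/3, p2 = 1/3 ↦ 1
p1 = 2/3, p2 = 2/3 ↦ 1
p1 = 2/3, p2 = 1 ↦ 1
p1 = 1, p2 = 0 ↦ 1
p1 = 1, p2 = 1/3 ↦ 1
p1 = 1, p2 = 2/3 ↦ 1
p1 = 1, p2 = 1 ↦ 1
Every assignment gives a value ≥ 2/3.

Yes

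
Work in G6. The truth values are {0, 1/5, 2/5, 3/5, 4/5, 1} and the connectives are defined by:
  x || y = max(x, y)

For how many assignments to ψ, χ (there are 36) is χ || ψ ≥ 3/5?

value 1: 11 assignments (counts)
value 4/5: 9 assignments (counts)
value 3/5: 7 assignments (counts)
value 2/5: 5 assignments
value 1/5: 3 assignments
value 0: 1 assignment
So 27 of the 36 assignments meet the threshold.

27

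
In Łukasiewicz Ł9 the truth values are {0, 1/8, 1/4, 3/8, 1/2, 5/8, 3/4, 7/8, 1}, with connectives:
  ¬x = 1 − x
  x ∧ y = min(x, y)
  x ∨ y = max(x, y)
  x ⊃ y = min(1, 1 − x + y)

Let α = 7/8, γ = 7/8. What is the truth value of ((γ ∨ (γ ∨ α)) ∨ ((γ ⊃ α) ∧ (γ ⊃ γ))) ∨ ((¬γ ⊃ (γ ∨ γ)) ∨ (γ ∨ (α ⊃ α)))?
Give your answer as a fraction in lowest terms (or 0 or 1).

1

γ ∨ α = 7/8 ∨ 7/8 = 7/8
γ ∨ (γ ∨ α) = 7/8 ∨ 7/8 = 7/8
γ ⊃ α = 7/8 ⊃ 7/8 = 1
γ ⊃ γ = 7/8 ⊃ 7/8 = 1
(γ ⊃ α) ∧ (γ ⊃ γ) = 1 ∧ 1 = 1
(γ ∨ (γ ∨ α)) ∨ ((γ ⊃ α) ∧ (γ ⊃ γ)) = 7/8 ∨ 1 = 1
¬γ = ¬7/8 = 1/8
γ ∨ γ = 7/8 ∨ 7/8 = 7/8
¬γ ⊃ (γ ∨ γ) = 1/8 ⊃ 7/8 = 1
α ⊃ α = 7/8 ⊃ 7/8 = 1
γ ∨ (α ⊃ α) = 7/8 ∨ 1 = 1
(¬γ ⊃ (γ ∨ γ)) ∨ (γ ∨ (α ⊃ α)) = 1 ∨ 1 = 1
((γ ∨ (γ ∨ α)) ∨ ((γ ⊃ α) ∧ (γ ⊃ γ))) ∨ ((¬γ ⊃ (γ ∨ γ)) ∨ (γ ∨ (α ⊃ α))) = 1 ∨ 1 = 1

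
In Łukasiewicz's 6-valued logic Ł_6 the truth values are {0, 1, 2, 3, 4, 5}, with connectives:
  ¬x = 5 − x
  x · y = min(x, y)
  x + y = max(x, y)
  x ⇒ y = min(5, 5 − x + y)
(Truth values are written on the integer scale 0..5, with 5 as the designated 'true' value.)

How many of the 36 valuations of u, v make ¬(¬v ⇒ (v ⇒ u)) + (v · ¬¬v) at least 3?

value 5: 6 assignments (counts)
value 4: 6 assignments (counts)
value 3: 6 assignments (counts)
value 2: 6 assignments
value 1: 6 assignments
value 0: 6 assignments
So 18 of the 36 assignments meet the threshold.

18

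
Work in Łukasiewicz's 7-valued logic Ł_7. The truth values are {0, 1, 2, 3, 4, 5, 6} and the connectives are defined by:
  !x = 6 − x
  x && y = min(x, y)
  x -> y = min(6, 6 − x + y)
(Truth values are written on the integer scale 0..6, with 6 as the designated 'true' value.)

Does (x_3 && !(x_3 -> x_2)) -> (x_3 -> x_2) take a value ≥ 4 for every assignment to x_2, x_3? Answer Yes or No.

Counterexample: take x_2 = 0, x_3 = 5.
x_3 -> x_2 = 5 -> 0 = 1
!(x_3 -> x_2) = !1 = 5
x_3 && !(x_3 -> x_2) = 5 && 5 = 5
x_3 -> x_2 = 5 -> 0 = 1
(x_3 && !(x_3 -> x_2)) -> (x_3 -> x_2) = 5 -> 1 = 2
This gives 2, which is below 4.

No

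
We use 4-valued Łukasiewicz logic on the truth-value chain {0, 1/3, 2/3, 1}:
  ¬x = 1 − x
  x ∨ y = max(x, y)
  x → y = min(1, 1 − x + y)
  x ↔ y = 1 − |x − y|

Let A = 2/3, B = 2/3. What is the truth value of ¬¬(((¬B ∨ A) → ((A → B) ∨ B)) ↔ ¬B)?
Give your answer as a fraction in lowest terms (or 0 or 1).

1/3

¬B = ¬2/3 = 1/3
¬B ∨ A = 1/3 ∨ 2/3 = 2/3
A → B = 2/3 → 2/3 = 1
(A → B) ∨ B = 1 ∨ 2/3 = 1
(¬B ∨ A) → ((A → B) ∨ B) = 2/3 → 1 = 1
¬B = ¬2/3 = 1/3
((¬B ∨ A) → ((A → B) ∨ B)) ↔ ¬B = 1 ↔ 1/3 = 1/3
¬(((¬B ∨ A) → ((A → B) ∨ B)) ↔ ¬B) = ¬1/3 = 2/3
¬¬(((¬B ∨ A) → ((A → B) ∨ B)) ↔ ¬B) = ¬2/3 = 1/3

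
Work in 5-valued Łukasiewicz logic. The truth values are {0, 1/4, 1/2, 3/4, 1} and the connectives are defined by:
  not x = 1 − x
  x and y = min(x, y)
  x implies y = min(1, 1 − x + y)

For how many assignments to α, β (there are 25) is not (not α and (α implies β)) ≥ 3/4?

10

value 1: 5 assignments (counts)
value 3/4: 5 assignments (counts)
value 1/2: 5 assignments
value 1/4: 5 assignments
value 0: 5 assignments
So 10 of the 25 assignments meet the threshold.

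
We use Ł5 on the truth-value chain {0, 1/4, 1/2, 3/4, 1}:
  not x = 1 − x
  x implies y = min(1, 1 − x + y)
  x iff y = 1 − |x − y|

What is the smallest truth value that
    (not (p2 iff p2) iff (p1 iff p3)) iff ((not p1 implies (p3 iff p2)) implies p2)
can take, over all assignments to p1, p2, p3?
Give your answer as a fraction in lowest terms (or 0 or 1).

0

Take p1 = 0, p2 = 1/2, p3 = 0:
p2 iff p2 = 1/2 iff 1/2 = 1
not (p2 iff p2) = not 1 = 0
p1 iff p3 = 0 iff 0 = 1
not (p2 iff p2) iff (p1 iff p3) = 0 iff 1 = 0
not p1 = not 0 = 1
p3 iff p2 = 0 iff 1/2 = 1/2
not p1 implies (p3 iff p2) = 1 implies 1/2 = 1/2
(not p1 implies (p3 iff p2)) implies p2 = 1/2 implies 1/2 = 1
(not (p2 iff p2) iff (p1 iff p3)) iff ((not p1 implies (p3 iff p2)) implies p2) = 0 iff 1 = 0
No assignment yields a value below 0, so this is the minimum.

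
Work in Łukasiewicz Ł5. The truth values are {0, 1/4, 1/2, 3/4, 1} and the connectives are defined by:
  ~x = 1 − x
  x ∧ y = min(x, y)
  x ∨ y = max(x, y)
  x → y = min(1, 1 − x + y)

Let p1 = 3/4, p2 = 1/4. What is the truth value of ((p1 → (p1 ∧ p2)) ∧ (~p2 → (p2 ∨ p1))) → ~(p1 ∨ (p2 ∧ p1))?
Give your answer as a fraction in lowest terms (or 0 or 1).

p1 ∧ p2 = 3/4 ∧ 1/4 = 1/4
p1 → (p1 ∧ p2) = 3/4 → 1/4 = 1/2
~p2 = ~1/4 = 3/4
p2 ∨ p1 = 1/4 ∨ 3/4 = 3/4
~p2 → (p2 ∨ p1) = 3/4 → 3/4 = 1
(p1 → (p1 ∧ p2)) ∧ (~p2 → (p2 ∨ p1)) = 1/2 ∧ 1 = 1/2
p2 ∧ p1 = 1/4 ∧ 3/4 = 1/4
p1 ∨ (p2 ∧ p1) = 3/4 ∨ 1/4 = 3/4
~(p1 ∨ (p2 ∧ p1)) = ~3/4 = 1/4
((p1 → (p1 ∧ p2)) ∧ (~p2 → (p2 ∨ p1))) → ~(p1 ∨ (p2 ∧ p1)) = 1/2 → 1/4 = 3/4

3/4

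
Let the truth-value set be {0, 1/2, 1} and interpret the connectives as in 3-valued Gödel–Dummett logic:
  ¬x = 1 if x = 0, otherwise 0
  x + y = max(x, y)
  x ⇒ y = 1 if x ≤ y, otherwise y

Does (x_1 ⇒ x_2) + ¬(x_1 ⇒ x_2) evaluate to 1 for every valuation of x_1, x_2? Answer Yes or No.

Counterexample: take x_1 = 1, x_2 = 1/2.
x_1 ⇒ x_2 = 1 ⇒ 1/2 = 1/2
x_1 ⇒ x_2 = 1 ⇒ 1/2 = 1/2
¬(x_1 ⇒ x_2) = ¬1/2 = 0
(x_1 ⇒ x_2) + ¬(x_1 ⇒ x_2) = 1/2 + 0 = 1/2
This gives 1/2 ≠ 1.

No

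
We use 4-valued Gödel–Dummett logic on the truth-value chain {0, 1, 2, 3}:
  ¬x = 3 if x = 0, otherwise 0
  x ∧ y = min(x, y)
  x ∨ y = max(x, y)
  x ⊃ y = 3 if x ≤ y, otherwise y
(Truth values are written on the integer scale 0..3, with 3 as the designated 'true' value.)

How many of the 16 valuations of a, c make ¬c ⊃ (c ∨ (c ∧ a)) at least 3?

a = 0, c = 0 ↦ 0  <
a = 0, c = 1 ↦ 3  ≥
a = 0, c = 2 ↦ 3  ≥
a = 0, c = 3 ↦ 3  ≥
a = 1, c = 0 ↦ 0  <
a = 1, c = 1 ↦ 3  ≥
a = 1, c = 2 ↦ 3  ≥
a = 1, c = 3 ↦ 3  ≥
a = 2, c = 0 ↦ 0  <
a = 2, c = 1 ↦ 3  ≥
a = 2, c = 2 ↦ 3  ≥
a = 2, c = 3 ↦ 3  ≥
a = 3, c = 0 ↦ 0  <
a = 3, c = 1 ↦ 3  ≥
a = 3, c = 2 ↦ 3  ≥
a = 3, c = 3 ↦ 3  ≥
So 12 of the 16 assignments meet the threshold.

12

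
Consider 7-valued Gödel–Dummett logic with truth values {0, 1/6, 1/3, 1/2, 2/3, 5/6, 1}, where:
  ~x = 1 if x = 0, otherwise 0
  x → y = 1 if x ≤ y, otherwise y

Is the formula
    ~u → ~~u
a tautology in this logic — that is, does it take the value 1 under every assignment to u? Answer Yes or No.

Counterexample: take u = 0.
~u = ~0 = 1
~u = ~0 = 1
~~u = ~1 = 0
~u → ~~u = 1 → 0 = 0
This gives 0 ≠ 1.

No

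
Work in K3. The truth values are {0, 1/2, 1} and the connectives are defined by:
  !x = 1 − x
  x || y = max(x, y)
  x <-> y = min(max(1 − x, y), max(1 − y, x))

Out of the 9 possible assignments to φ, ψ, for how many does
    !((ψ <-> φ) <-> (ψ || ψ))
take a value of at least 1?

φ = 0, ψ = 0 ↦ 1  ≥
φ = 0, ψ = 1/2 ↦ 1/2  <
φ = 0, ψ = 1 ↦ 1  ≥
φ = 1/2, ψ = 0 ↦ 1/2  <
φ = 1/2, ψ = 1/2 ↦ 1/2  <
φ = 1/2, ψ = 1 ↦ 1/2  <
φ = 1, ψ = 0 ↦ 0  <
φ = 1, ψ = 1/2 ↦ 1/2  <
φ = 1, ψ = 1 ↦ 0  <
So 2 of the 9 assignments meet the threshold.

2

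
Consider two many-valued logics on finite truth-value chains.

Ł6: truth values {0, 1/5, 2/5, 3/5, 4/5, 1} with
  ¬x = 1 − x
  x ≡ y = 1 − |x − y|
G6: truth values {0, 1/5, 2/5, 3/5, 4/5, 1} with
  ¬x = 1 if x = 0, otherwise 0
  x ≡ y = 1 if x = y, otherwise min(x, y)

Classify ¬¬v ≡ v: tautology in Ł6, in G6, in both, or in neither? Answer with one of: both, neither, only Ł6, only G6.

only Ł6

In Ł6: every assignment gives 1 — tautology.
In G6: at v = 1/5 the value is 1/5 — not a tautology.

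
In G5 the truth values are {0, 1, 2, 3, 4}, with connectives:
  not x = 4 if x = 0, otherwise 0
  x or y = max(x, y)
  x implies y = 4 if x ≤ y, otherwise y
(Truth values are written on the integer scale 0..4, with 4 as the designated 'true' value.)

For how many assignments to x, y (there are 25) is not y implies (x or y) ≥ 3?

value 4: 21 assignments (counts)
value 3: 1 assignment (counts)
value 2: 1 assignment
value 1: 1 assignment
value 0: 1 assignment
So 22 of the 25 assignments meet the threshold.

22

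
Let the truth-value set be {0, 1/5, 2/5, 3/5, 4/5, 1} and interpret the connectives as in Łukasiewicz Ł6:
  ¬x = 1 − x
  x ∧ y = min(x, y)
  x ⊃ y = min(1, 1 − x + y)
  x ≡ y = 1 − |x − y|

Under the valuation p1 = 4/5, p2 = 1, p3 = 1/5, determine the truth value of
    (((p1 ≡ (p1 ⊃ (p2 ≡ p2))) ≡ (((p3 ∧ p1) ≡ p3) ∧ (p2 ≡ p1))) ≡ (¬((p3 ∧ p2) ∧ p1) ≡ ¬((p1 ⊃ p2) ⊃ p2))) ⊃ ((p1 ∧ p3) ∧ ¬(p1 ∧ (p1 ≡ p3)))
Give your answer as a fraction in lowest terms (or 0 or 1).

1

p2 ≡ p2 = 1 ≡ 1 = 1
p1 ⊃ (p2 ≡ p2) = 4/5 ⊃ 1 = 1
p1 ≡ (p1 ⊃ (p2 ≡ p2)) = 4/5 ≡ 1 = 4/5
p3 ∧ p1 = 1/5 ∧ 4/5 = 1/5
(p3 ∧ p1) ≡ p3 = 1/5 ≡ 1/5 = 1
p2 ≡ p1 = 1 ≡ 4/5 = 4/5
((p3 ∧ p1) ≡ p3) ∧ (p2 ≡ p1) = 1 ∧ 4/5 = 4/5
(p1 ≡ (p1 ⊃ (p2 ≡ p2))) ≡ (((p3 ∧ p1) ≡ p3) ∧ (p2 ≡ p1)) = 4/5 ≡ 4/5 = 1
p3 ∧ p2 = 1/5 ∧ 1 = 1/5
(p3 ∧ p2) ∧ p1 = 1/5 ∧ 4/5 = 1/5
¬((p3 ∧ p2) ∧ p1) = ¬1/5 = 4/5
p1 ⊃ p2 = 4/5 ⊃ 1 = 1
(p1 ⊃ p2) ⊃ p2 = 1 ⊃ 1 = 1
¬((p1 ⊃ p2) ⊃ p2) = ¬1 = 0
¬((p3 ∧ p2) ∧ p1) ≡ ¬((p1 ⊃ p2) ⊃ p2) = 4/5 ≡ 0 = 1/5
((p1 ≡ (p1 ⊃ (p2 ≡ p2))) ≡ (((p3 ∧ p1) ≡ p3) ∧ (p2 ≡ p1))) ≡ (¬((p3 ∧ p2) ∧ p1) ≡ ¬((p1 ⊃ p2) ⊃ p2)) = 1 ≡ 1/5 = 1/5
p1 ∧ p3 = 4/5 ∧ 1/5 = 1/5
p1 ≡ p3 = 4/5 ≡ 1/5 = 2/5
p1 ∧ (p1 ≡ p3) = 4/5 ∧ 2/5 = 2/5
¬(p1 ∧ (p1 ≡ p3)) = ¬2/5 = 3/5
(p1 ∧ p3) ∧ ¬(p1 ∧ (p1 ≡ p3)) = 1/5 ∧ 3/5 = 1/5
(((p1 ≡ (p1 ⊃ (p2 ≡ p2))) ≡ (((p3 ∧ p1) ≡ p3) ∧ (p2 ≡ p1))) ≡ (¬((p3 ∧ p2) ∧ p1) ≡ ¬((p1 ⊃ p2) ⊃ p2))) ⊃ ((p1 ∧ p3) ∧ ¬(p1 ∧ (p1 ≡ p3))) = 1/5 ⊃ 1/5 = 1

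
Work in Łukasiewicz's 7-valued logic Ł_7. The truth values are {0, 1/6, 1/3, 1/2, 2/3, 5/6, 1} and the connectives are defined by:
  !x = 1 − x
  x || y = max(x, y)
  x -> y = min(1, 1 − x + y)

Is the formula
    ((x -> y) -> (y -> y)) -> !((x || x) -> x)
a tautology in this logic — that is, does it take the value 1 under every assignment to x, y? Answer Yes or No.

No

Counterexample: take x = 0, y = 0.
x -> y = 0 -> 0 = 1
y -> y = 0 -> 0 = 1
(x -> y) -> (y -> y) = 1 -> 1 = 1
x || x = 0 || 0 = 0
(x || x) -> x = 0 -> 0 = 1
!((x || x) -> x) = !1 = 0
((x -> y) -> (y -> y)) -> !((x || x) -> x) = 1 -> 0 = 0
This gives 0 ≠ 1.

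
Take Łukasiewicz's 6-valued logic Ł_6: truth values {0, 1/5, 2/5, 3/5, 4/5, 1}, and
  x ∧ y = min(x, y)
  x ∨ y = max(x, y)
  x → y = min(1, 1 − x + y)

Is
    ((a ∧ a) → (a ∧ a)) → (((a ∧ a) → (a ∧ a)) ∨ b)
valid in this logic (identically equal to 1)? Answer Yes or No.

Yes

At a = 3/5, b = 4/5, for instance:
a ∧ a = 3/5 ∧ 3/5 = 3/5
a ∧ a = 3/5 ∧ 3/5 = 3/5
(a ∧ a) → (a ∧ a) = 3/5 → 3/5 = 1
((a ∧ a) → (a ∧ a)) ∨ b = 1 ∨ 4/5 = 1
((a ∧ a) → (a ∧ a)) → (((a ∧ a) → (a ∧ a)) ∨ b) = 1 → 1 = 1
and checking the remaining 35 assignments likewise gives ≥ 1 in every case.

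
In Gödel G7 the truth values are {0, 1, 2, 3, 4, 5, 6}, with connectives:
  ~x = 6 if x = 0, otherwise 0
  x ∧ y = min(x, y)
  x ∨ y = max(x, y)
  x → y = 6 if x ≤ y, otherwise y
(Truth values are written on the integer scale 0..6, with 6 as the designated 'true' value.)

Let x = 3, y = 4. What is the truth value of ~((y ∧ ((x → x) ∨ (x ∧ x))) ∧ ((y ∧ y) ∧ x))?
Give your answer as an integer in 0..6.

0

x → x = 3 → 3 = 6
x ∧ x = 3 ∧ 3 = 3
(x → x) ∨ (x ∧ x) = 6 ∨ 3 = 6
y ∧ ((x → x) ∨ (x ∧ x)) = 4 ∧ 6 = 4
y ∧ y = 4 ∧ 4 = 4
(y ∧ y) ∧ x = 4 ∧ 3 = 3
(y ∧ ((x → x) ∨ (x ∧ x))) ∧ ((y ∧ y) ∧ x) = 4 ∧ 3 = 3
~((y ∧ ((x → x) ∨ (x ∧ x))) ∧ ((y ∧ y) ∧ x)) = ~3 = 0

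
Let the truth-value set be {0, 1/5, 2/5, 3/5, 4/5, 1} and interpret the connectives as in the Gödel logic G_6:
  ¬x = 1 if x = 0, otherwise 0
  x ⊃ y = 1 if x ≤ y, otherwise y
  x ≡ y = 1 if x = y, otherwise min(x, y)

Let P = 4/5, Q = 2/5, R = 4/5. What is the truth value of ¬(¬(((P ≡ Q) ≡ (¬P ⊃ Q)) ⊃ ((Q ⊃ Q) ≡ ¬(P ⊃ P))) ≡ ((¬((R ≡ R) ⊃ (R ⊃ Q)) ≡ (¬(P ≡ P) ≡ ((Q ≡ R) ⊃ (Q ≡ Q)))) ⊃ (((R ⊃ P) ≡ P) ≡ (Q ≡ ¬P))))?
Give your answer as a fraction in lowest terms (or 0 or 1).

1

P ≡ Q = 4/5 ≡ 2/5 = 2/5
¬P = ¬4/5 = 0
¬P ⊃ Q = 0 ⊃ 2/5 = 1
(P ≡ Q) ≡ (¬P ⊃ Q) = 2/5 ≡ 1 = 2/5
Q ⊃ Q = 2/5 ⊃ 2/5 = 1
P ⊃ P = 4/5 ⊃ 4/5 = 1
¬(P ⊃ P) = ¬1 = 0
(Q ⊃ Q) ≡ ¬(P ⊃ P) = 1 ≡ 0 = 0
((P ≡ Q) ≡ (¬P ⊃ Q)) ⊃ ((Q ⊃ Q) ≡ ¬(P ⊃ P)) = 2/5 ⊃ 0 = 0
¬(((P ≡ Q) ≡ (¬P ⊃ Q)) ⊃ ((Q ⊃ Q) ≡ ¬(P ⊃ P))) = ¬0 = 1
R ≡ R = 4/5 ≡ 4/5 = 1
R ⊃ Q = 4/5 ⊃ 2/5 = 2/5
(R ≡ R) ⊃ (R ⊃ Q) = 1 ⊃ 2/5 = 2/5
¬((R ≡ R) ⊃ (R ⊃ Q)) = ¬2/5 = 0
P ≡ P = 4/5 ≡ 4/5 = 1
¬(P ≡ P) = ¬1 = 0
Q ≡ R = 2/5 ≡ 4/5 = 2/5
Q ≡ Q = 2/5 ≡ 2/5 = 1
(Q ≡ R) ⊃ (Q ≡ Q) = 2/5 ⊃ 1 = 1
¬(P ≡ P) ≡ ((Q ≡ R) ⊃ (Q ≡ Q)) = 0 ≡ 1 = 0
¬((R ≡ R) ⊃ (R ⊃ Q)) ≡ (¬(P ≡ P) ≡ ((Q ≡ R) ⊃ (Q ≡ Q))) = 0 ≡ 0 = 1
R ⊃ P = 4/5 ⊃ 4/5 = 1
(R ⊃ P) ≡ P = 1 ≡ 4/5 = 4/5
¬P = ¬4/5 = 0
Q ≡ ¬P = 2/5 ≡ 0 = 0
((R ⊃ P) ≡ P) ≡ (Q ≡ ¬P) = 4/5 ≡ 0 = 0
(¬((R ≡ R) ⊃ (R ⊃ Q)) ≡ (¬(P ≡ P) ≡ ((Q ≡ R) ⊃ (Q ≡ Q)))) ⊃ (((R ⊃ P) ≡ P) ≡ (Q ≡ ¬P)) = 1 ⊃ 0 = 0
¬(((P ≡ Q) ≡ (¬P ⊃ Q)) ⊃ ((Q ⊃ Q) ≡ ¬(P ⊃ P))) ≡ ((¬((R ≡ R) ⊃ (R ⊃ Q)) ≡ (¬(P ≡ P) ≡ ((Q ≡ R) ⊃ (Q ≡ Q)))) ⊃ (((R ⊃ P) ≡ P) ≡ (Q ≡ ¬P))) = 1 ≡ 0 = 0
¬(¬(((P ≡ Q) ≡ (¬P ⊃ Q)) ⊃ ((Q ⊃ Q) ≡ ¬(P ⊃ P))) ≡ ((¬((R ≡ R) ⊃ (R ⊃ Q)) ≡ (¬(P ≡ P) ≡ ((Q ≡ R) ⊃ (Q ≡ Q)))) ⊃ (((R ⊃ P) ≡ P) ≡ (Q ≡ ¬P)))) = ¬0 = 1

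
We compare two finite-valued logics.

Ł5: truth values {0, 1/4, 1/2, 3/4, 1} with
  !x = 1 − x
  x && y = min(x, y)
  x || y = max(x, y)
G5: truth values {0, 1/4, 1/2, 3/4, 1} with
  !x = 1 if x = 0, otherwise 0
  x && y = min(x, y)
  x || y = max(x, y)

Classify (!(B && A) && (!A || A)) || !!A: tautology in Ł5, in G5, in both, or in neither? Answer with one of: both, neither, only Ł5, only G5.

only G5

In Ł5: at A = 1/4, B = 0 the value is 3/4 — not a tautology.
In G5: every assignment gives 1 — tautology.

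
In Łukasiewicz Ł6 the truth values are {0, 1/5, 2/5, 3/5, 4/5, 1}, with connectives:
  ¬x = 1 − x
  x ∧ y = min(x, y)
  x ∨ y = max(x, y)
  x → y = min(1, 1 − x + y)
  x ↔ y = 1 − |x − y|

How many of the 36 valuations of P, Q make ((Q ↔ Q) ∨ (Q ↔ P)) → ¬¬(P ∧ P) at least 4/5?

value 1: 6 assignments (counts)
value 4/5: 6 assignments (counts)
value 3/5: 6 assignments
value 2/5: 6 assignments
value 1/5: 6 assignments
value 0: 6 assignments
So 12 of the 36 assignments meet the threshold.

12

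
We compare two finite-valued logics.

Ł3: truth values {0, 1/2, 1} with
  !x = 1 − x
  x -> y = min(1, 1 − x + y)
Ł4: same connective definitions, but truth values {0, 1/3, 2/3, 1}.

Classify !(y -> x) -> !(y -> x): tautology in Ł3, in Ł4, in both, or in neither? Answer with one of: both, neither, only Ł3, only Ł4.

both

In Ł3: every assignment gives 1 — tautology.
In Ł4: every assignment gives 1 — tautology.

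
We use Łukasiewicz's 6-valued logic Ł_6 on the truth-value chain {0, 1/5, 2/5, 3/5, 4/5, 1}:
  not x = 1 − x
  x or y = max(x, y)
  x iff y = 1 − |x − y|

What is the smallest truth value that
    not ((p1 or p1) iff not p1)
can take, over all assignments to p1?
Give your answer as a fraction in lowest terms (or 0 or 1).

Take p1 = 2/5:
p1 or p1 = 2/5 or 2/5 = 2/5
not p1 = not 2/5 = 3/5
(p1 or p1) iff not p1 = 2/5 iff 3/5 = 4/5
not ((p1 or p1) iff not p1) = not 4/5 = 1/5
No assignment yields a value below 1/5, so this is the minimum.

1/5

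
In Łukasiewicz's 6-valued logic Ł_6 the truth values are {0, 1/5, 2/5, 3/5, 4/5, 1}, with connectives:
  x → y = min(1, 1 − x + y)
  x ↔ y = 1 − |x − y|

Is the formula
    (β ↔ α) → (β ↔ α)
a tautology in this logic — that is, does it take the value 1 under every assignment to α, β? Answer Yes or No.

Yes

At α = 1/5, β = 1, for instance:
β ↔ α = 1 ↔ 1/5 = 1/5
(β ↔ α) → (β ↔ α) = 1/5 → 1/5 = 1
and checking the remaining 35 assignments likewise gives ≥ 1 in every case.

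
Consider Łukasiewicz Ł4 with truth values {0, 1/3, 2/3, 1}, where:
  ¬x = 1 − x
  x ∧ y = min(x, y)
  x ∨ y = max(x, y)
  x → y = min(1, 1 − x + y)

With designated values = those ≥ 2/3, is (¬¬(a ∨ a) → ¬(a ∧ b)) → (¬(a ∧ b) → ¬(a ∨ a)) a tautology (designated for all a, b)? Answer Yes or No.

Counterexample: take a = 2/3, b = 0.
a ∨ a = 2/3 ∨ 2/3 = 2/3
¬(a ∨ a) = ¬2/3 = 1/3
¬¬(a ∨ a) = ¬1/3 = 2/3
a ∧ b = 2/3 ∧ 0 = 0
¬(a ∧ b) = ¬0 = 1
¬¬(a ∨ a) → ¬(a ∧ b) = 2/3 → 1 = 1
a ∧ b = 2/3 ∧ 0 = 0
¬(a ∧ b) = ¬0 = 1
a ∨ a = 2/3 ∨ 2/3 = 2/3
¬(a ∨ a) = ¬2/3 = 1/3
¬(a ∧ b) → ¬(a ∨ a) = 1 → 1/3 = 1/3
(¬¬(a ∨ a) → ¬(a ∧ b)) → (¬(a ∧ b) → ¬(a ∨ a)) = 1 → 1/3 = 1/3
This gives 1/3, which is below 2/3.

No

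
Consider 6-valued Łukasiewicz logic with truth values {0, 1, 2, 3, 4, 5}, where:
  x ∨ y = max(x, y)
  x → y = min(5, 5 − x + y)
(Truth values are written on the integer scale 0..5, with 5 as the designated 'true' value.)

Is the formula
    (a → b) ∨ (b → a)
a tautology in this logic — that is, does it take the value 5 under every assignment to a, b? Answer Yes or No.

Yes

At a = 0, b = 1, for instance:
a → b = 0 → 1 = 5
b → a = 1 → 0 = 4
(a → b) ∨ (b → a) = 5 ∨ 4 = 5
and checking the remaining 35 assignments likewise gives ≥ 5 in every case.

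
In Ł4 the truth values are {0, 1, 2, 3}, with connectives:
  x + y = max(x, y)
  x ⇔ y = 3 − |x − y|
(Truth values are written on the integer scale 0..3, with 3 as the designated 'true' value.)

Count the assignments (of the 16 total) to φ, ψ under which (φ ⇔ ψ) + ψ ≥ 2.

13

φ = 0, ψ = 0 ↦ 3  ≥
φ = 0, ψ = 1 ↦ 2  ≥
φ = 0, ψ = 2 ↦ 2  ≥
φ = 0, ψ = 3 ↦ 3  ≥
φ = 1, ψ = 0 ↦ 2  ≥
φ = 1, ψ = 1 ↦ 3  ≥
φ = 1, ψ = 2 ↦ 2  ≥
φ = 1, ψ = 3 ↦ 3  ≥
φ = 2, ψ = 0 ↦ 1  <
φ = 2, ψ = 1 ↦ 2  ≥
φ = 2, ψ = 2 ↦ 3  ≥
φ = 2, ψ = 3 ↦ 3  ≥
φ = 3, ψ = 0 ↦ 0  <
φ = 3, ψ = 1 ↦ 1  <
φ = 3, ψ = 2 ↦ 2  ≥
φ = 3, ψ = 3 ↦ 3  ≥
So 13 of the 16 assignments meet the threshold.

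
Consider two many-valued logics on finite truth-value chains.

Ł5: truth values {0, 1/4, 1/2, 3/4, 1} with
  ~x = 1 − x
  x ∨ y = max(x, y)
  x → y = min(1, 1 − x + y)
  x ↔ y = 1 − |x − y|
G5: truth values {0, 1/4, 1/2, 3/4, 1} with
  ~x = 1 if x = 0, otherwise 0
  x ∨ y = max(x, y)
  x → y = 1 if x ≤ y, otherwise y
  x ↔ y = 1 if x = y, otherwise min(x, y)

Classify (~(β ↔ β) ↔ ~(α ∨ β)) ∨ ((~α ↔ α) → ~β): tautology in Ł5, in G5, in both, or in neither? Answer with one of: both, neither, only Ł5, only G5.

In Ł5: at α = 1/4, β = 3/4 the value is 3/4 — not a tautology.
In G5: every assignment gives 1 — tautology.

only G5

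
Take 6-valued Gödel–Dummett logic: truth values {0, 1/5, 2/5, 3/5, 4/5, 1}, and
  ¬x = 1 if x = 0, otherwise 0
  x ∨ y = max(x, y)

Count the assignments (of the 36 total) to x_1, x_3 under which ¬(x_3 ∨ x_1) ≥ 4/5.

value 1: 1 assignment (counts)
value 0: 35 assignments
So 1 of the 36 assignments meets the threshold.

1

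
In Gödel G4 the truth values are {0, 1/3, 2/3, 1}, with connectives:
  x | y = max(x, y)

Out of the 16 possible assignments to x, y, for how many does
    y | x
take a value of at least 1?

7

x = 0, y = 0 ↦ 0  <
x = 0, y = 1/3 ↦ 1/3  <
x = 0, y = 2/3 ↦ 2/3  <
x = 0, y = 1 ↦ 1  ≥
x = 1/3, y = 0 ↦ 1/3  <
x = 1/3, y = 1/3 ↦ 1/3  <
x = 1/3, y = 2/3 ↦ 2/3  <
x = 1/3, y = 1 ↦ 1  ≥
x = 2/3, y = 0 ↦ 2/3  <
x = 2/3, y = 1/3 ↦ 2/3  <
x = 2/3, y = 2/3 ↦ 2/3  <
x = 2/3, y = 1 ↦ 1  ≥
x = 1, y = 0 ↦ 1  ≥
x = 1, y = 1/3 ↦ 1  ≥
x = 1, y = 2/3 ↦ 1  ≥
x = 1, y = 1 ↦ 1  ≥
So 7 of the 16 assignments meet the threshold.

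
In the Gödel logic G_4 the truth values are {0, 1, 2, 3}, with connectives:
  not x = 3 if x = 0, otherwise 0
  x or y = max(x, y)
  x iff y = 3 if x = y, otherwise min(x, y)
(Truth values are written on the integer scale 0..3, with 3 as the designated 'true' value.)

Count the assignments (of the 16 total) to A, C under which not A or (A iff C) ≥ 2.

A = 0, C = 0 ↦ 3  ≥
A = 0, C = 1 ↦ 3  ≥
A = 0, C = 2 ↦ 3  ≥
A = 0, C = 3 ↦ 3  ≥
A = 1, C = 0 ↦ 0  <
A = 1, C = 1 ↦ 3  ≥
A = 1, C = 2 ↦ 1  <
A = 1, C = 3 ↦ 1  <
A = 2, C = 0 ↦ 0  <
A = 2, C = 1 ↦ 1  <
A = 2, C = 2 ↦ 3  ≥
A = 2, C = 3 ↦ 2  ≥
A = 3, C = 0 ↦ 0  <
A = 3, C = 1 ↦ 1  <
A = 3, C = 2 ↦ 2  ≥
A = 3, C = 3 ↦ 3  ≥
So 9 of the 16 assignments meet the threshold.

9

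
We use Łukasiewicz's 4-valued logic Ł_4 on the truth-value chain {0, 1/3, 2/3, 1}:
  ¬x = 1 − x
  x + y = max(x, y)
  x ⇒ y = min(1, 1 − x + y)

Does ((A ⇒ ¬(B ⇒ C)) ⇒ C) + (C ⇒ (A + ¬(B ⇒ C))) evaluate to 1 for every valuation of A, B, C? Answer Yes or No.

No

Counterexample: take A = 0, B = 0, C = 1/3.
B ⇒ C = 0 ⇒ 1/3 = 1
¬(B ⇒ C) = ¬1 = 0
A ⇒ ¬(B ⇒ C) = 0 ⇒ 0 = 1
(A ⇒ ¬(B ⇒ C)) ⇒ C = 1 ⇒ 1/3 = 1/3
B ⇒ C = 0 ⇒ 1/3 = 1
¬(B ⇒ C) = ¬1 = 0
A + ¬(B ⇒ C) = 0 + 0 = 0
C ⇒ (A + ¬(B ⇒ C)) = 1/3 ⇒ 0 = 2/3
((A ⇒ ¬(B ⇒ C)) ⇒ C) + (C ⇒ (A + ¬(B ⇒ C))) = 1/3 + 2/3 = 2/3
This gives 2/3 ≠ 1.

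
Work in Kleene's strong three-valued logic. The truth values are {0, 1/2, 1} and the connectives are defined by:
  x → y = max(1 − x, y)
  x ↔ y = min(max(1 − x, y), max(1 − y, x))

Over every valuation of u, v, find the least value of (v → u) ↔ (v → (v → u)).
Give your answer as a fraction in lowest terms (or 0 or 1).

1/2

Take u = 0, v = 1/2:
v → u = 1/2 → 0 = 1/2
v → u = 1/2 → 0 = 1/2
v → (v → u) = 1/2 → 1/2 = 1/2
(v → u) ↔ (v → (v → u)) = 1/2 ↔ 1/2 = 1/2
No assignment yields a value below 1/2, so this is the minimum.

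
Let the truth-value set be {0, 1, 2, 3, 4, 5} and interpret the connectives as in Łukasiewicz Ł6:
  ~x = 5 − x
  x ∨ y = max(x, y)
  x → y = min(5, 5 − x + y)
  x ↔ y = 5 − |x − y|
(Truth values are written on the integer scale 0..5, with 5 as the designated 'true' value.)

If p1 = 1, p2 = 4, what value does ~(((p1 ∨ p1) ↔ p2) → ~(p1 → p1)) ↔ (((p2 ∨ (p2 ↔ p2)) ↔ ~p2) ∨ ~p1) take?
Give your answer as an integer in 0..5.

p1 ∨ p1 = 1 ∨ 1 = 1
(p1 ∨ p1) ↔ p2 = 1 ↔ 4 = 2
p1 → p1 = 1 → 1 = 5
~(p1 → p1) = ~5 = 0
((p1 ∨ p1) ↔ p2) → ~(p1 → p1) = 2 → 0 = 3
~(((p1 ∨ p1) ↔ p2) → ~(p1 → p1)) = ~3 = 2
p2 ↔ p2 = 4 ↔ 4 = 5
p2 ∨ (p2 ↔ p2) = 4 ∨ 5 = 5
~p2 = ~4 = 1
(p2 ∨ (p2 ↔ p2)) ↔ ~p2 = 5 ↔ 1 = 1
~p1 = ~1 = 4
((p2 ∨ (p2 ↔ p2)) ↔ ~p2) ∨ ~p1 = 1 ∨ 4 = 4
~(((p1 ∨ p1) ↔ p2) → ~(p1 → p1)) ↔ (((p2 ∨ (p2 ↔ p2)) ↔ ~p2) ∨ ~p1) = 2 ↔ 4 = 3

3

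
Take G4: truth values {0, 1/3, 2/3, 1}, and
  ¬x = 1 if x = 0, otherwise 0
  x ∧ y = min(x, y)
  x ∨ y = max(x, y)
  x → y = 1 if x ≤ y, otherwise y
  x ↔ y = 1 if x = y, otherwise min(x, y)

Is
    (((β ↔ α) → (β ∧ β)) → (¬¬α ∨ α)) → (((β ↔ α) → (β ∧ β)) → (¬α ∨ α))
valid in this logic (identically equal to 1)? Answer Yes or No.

No

Counterexample: take α = 1/3, β = 0.
β ↔ α = 0 ↔ 1/3 = 0
β ∧ β = 0 ∧ 0 = 0
(β ↔ α) → (β ∧ β) = 0 → 0 = 1
¬α = ¬1/3 = 0
¬¬α = ¬0 = 1
¬¬α ∨ α = 1 ∨ 1/3 = 1
((β ↔ α) → (β ∧ β)) → (¬¬α ∨ α) = 1 → 1 = 1
β ↔ α = 0 ↔ 1/3 = 0
β ∧ β = 0 ∧ 0 = 0
(β ↔ α) → (β ∧ β) = 0 → 0 = 1
¬α = ¬1/3 = 0
¬α ∨ α = 0 ∨ 1/3 = 1/3
((β ↔ α) → (β ∧ β)) → (¬α ∨ α) = 1 → 1/3 = 1/3
(((β ↔ α) → (β ∧ β)) → (¬¬α ∨ α)) → (((β ↔ α) → (β ∧ β)) → (¬α ∨ α)) = 1 → 1/3 = 1/3
This gives 1/3 ≠ 1.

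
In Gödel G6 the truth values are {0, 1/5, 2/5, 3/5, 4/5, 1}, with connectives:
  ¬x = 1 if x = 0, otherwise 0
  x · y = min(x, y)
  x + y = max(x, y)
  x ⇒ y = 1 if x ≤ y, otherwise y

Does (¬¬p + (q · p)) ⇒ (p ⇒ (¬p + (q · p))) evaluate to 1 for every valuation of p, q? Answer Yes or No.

Counterexample: take p = 1/5, q = 0.
¬p = ¬1/5 = 0
¬¬p = ¬0 = 1
q · p = 0 · 1/5 = 0
¬¬p + (q · p) = 1 + 0 = 1
¬p = ¬1/5 = 0
q · p = 0 · 1/5 = 0
¬p + (q · p) = 0 + 0 = 0
p ⇒ (¬p + (q · p)) = 1/5 ⇒ 0 = 0
(¬¬p + (q · p)) ⇒ (p ⇒ (¬p + (q · p))) = 1 ⇒ 0 = 0
This gives 0 ≠ 1.

No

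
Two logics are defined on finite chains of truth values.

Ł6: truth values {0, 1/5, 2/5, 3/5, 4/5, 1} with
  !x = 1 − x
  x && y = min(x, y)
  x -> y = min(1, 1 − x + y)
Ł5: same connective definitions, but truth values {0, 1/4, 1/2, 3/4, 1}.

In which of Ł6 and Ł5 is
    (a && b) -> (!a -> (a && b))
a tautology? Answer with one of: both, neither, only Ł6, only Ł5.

In Ł6: every assignment gives 1 — tautology.
In Ł5: every assignment gives 1 — tautology.

both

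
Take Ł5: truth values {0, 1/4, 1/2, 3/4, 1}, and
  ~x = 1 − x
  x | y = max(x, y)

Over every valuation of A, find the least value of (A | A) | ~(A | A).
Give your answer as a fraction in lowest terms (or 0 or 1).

1/2

Take A = 1/2:
A | A = 1/2 | 1/2 = 1/2
A | A = 1/2 | 1/2 = 1/2
~(A | A) = ~1/2 = 1/2
(A | A) | ~(A | A) = 1/2 | 1/2 = 1/2
No assignment yields a value below 1/2, so this is the minimum.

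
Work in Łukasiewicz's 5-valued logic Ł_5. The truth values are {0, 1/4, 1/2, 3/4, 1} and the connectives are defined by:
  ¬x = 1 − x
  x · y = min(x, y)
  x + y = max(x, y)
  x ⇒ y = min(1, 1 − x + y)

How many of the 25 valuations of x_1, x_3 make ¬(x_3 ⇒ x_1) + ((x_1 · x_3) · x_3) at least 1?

2

value 1: 2 assignments (counts)
value 3/4: 5 assignments
value 1/2: 7 assignments
value 1/4: 6 assignments
value 0: 5 assignments
So 2 of the 25 assignments meet the threshold.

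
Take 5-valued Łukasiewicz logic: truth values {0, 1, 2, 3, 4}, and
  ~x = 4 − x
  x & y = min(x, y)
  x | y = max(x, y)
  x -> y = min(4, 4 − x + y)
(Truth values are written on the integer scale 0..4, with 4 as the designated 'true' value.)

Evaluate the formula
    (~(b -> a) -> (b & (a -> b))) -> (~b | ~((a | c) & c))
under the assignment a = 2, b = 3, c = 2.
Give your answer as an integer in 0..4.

2

b -> a = 3 -> 2 = 3
~(b -> a) = ~3 = 1
a -> b = 2 -> 3 = 4
b & (a -> b) = 3 & 4 = 3
~(b -> a) -> (b & (a -> b)) = 1 -> 3 = 4
~b = ~3 = 1
a | c = 2 | 2 = 2
(a | c) & c = 2 & 2 = 2
~((a | c) & c) = ~2 = 2
~b | ~((a | c) & c) = 1 | 2 = 2
(~(b -> a) -> (b & (a -> b))) -> (~b | ~((a | c) & c)) = 4 -> 2 = 2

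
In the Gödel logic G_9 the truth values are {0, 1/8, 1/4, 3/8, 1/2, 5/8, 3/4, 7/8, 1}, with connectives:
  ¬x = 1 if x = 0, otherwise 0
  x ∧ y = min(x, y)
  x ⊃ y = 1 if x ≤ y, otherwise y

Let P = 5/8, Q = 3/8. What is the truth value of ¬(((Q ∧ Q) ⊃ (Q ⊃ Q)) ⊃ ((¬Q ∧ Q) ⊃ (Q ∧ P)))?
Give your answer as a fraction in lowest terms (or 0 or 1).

Q ∧ Q = 3/8 ∧ 3/8 = 3/8
Q ⊃ Q = 3/8 ⊃ 3/8 = 1
(Q ∧ Q) ⊃ (Q ⊃ Q) = 3/8 ⊃ 1 = 1
¬Q = ¬3/8 = 0
¬Q ∧ Q = 0 ∧ 3/8 = 0
Q ∧ P = 3/8 ∧ 5/8 = 3/8
(¬Q ∧ Q) ⊃ (Q ∧ P) = 0 ⊃ 3/8 = 1
((Q ∧ Q) ⊃ (Q ⊃ Q)) ⊃ ((¬Q ∧ Q) ⊃ (Q ∧ P)) = 1 ⊃ 1 = 1
¬(((Q ∧ Q) ⊃ (Q ⊃ Q)) ⊃ ((¬Q ∧ Q) ⊃ (Q ∧ P))) = ¬1 = 0

0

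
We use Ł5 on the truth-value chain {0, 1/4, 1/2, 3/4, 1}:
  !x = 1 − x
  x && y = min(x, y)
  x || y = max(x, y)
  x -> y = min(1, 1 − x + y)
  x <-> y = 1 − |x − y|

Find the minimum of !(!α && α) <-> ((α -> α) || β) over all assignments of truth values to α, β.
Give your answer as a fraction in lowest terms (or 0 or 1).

Take α = 1/2, β = 0:
!α = !1/2 = 1/2
!α && α = 1/2 && 1/2 = 1/2
!(!α && α) = !1/2 = 1/2
α -> α = 1/2 -> 1/2 = 1
(α -> α) || β = 1 || 0 = 1
!(!α && α) <-> ((α -> α) || β) = 1/2 <-> 1 = 1/2
No assignment yields a value below 1/2, so this is the minimum.

1/2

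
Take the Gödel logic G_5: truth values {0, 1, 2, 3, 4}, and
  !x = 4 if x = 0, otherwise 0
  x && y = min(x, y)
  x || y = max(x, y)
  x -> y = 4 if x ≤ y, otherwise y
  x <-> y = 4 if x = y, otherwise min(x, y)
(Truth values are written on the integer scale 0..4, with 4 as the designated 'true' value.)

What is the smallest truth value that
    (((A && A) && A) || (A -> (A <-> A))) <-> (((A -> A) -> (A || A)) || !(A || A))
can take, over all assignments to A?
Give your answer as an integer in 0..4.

Take A = 1:
A && A = 1 && 1 = 1
(A && A) && A = 1 && 1 = 1
A <-> A = 1 <-> 1 = 4
A -> (A <-> A) = 1 -> 4 = 4
((A && A) && A) || (A -> (A <-> A)) = 1 || 4 = 4
A -> A = 1 -> 1 = 4
A || A = 1 || 1 = 1
(A -> A) -> (A || A) = 4 -> 1 = 1
A || A = 1 || 1 = 1
!(A || A) = !1 = 0
((A -> A) -> (A || A)) || !(A || A) = 1 || 0 = 1
(((A && A) && A) || (A -> (A <-> A))) <-> (((A -> A) -> (A || A)) || !(A || A)) = 4 <-> 1 = 1
No assignment yields a value below 1, so this is the minimum.

1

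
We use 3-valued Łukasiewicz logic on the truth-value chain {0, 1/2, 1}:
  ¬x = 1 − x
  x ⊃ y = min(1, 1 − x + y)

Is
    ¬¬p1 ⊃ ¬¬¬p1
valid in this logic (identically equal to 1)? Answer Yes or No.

Counterexample: take p1 = 1.
¬p1 = ¬1 = 0
¬¬p1 = ¬0 = 1
¬p1 = ¬1 = 0
¬¬p1 = ¬0 = 1
¬¬¬p1 = ¬1 = 0
¬¬p1 ⊃ ¬¬¬p1 = 1 ⊃ 0 = 0
This gives 0 ≠ 1.

No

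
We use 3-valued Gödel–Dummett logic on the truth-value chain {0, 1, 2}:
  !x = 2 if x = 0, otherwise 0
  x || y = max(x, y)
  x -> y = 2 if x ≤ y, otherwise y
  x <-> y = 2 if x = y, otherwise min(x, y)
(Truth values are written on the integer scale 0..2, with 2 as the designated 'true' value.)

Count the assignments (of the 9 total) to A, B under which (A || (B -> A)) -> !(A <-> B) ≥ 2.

A = 0, B = 0 ↦ 0  <
A = 0, B = 1 ↦ 2  ≥
A = 0, B = 2 ↦ 2  ≥
A = 1, B = 0 ↦ 2  ≥
A = 1, B = 1 ↦ 0  <
A = 1, B = 2 ↦ 0  <
A = 2, B = 0 ↦ 2  ≥
A = 2, B = 1 ↦ 0  <
A = 2, B = 2 ↦ 0  <
So 4 of the 9 assignments meet the threshold.

4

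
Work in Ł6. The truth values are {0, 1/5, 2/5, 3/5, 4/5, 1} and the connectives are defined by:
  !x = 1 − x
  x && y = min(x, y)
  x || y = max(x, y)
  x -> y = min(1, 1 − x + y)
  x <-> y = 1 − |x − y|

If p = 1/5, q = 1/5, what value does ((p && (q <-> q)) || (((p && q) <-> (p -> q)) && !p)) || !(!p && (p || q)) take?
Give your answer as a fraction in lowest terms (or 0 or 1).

4/5

q <-> q = 1/5 <-> 1/5 = 1
p && (q <-> q) = 1/5 && 1 = 1/5
p && q = 1/5 && 1/5 = 1/5
p -> q = 1/5 -> 1/5 = 1
(p && q) <-> (p -> q) = 1/5 <-> 1 = 1/5
!p = !1/5 = 4/5
((p && q) <-> (p -> q)) && !p = 1/5 && 4/5 = 1/5
(p && (q <-> q)) || (((p && q) <-> (p -> q)) && !p) = 1/5 || 1/5 = 1/5
!p = !1/5 = 4/5
p || q = 1/5 || 1/5 = 1/5
!p && (p || q) = 4/5 && 1/5 = 1/5
!(!p && (p || q)) = !1/5 = 4/5
((p && (q <-> q)) || (((p && q) <-> (p -> q)) && !p)) || !(!p && (p || q)) = 1/5 || 4/5 = 4/5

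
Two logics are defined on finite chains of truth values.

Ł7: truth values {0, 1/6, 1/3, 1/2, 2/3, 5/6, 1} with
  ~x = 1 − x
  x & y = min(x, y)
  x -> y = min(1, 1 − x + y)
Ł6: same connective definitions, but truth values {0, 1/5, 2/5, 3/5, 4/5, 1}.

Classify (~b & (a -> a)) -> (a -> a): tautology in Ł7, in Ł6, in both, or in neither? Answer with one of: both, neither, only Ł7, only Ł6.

In Ł7: every assignment gives 1 — tautology.
In Ł6: every assignment gives 1 — tautology.

both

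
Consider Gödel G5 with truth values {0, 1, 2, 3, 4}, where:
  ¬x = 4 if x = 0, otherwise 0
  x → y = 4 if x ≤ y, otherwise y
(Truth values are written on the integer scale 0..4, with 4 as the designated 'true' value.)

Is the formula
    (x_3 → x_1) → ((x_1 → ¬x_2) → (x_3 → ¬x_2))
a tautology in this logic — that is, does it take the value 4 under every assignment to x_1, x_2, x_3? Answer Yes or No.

At x_1 = 3, x_2 = 4, x_3 = 1, for instance:
x_3 → x_1 = 1 → 3 = 4
¬x_2 = ¬4 = 0
x_1 → ¬x_2 = 3 → 0 = 0
x_3 → ¬x_2 = 1 → 0 = 0
(x_1 → ¬x_2) → (x_3 → ¬x_2) = 0 → 0 = 4
(x_3 → x_1) → ((x_1 → ¬x_2) → (x_3 → ¬x_2)) = 4 → 4 = 4
and checking the remaining 124 assignments likewise gives ≥ 4 in every case.

Yes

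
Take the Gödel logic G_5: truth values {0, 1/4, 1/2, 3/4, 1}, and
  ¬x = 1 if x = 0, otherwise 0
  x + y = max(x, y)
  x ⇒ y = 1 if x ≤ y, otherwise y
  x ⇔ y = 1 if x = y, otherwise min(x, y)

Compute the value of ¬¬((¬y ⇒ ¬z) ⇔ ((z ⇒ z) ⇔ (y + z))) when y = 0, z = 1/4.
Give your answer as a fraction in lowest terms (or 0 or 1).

0

¬y = ¬0 = 1
¬z = ¬1/4 = 0
¬y ⇒ ¬z = 1 ⇒ 0 = 0
z ⇒ z = 1/4 ⇒ 1/4 = 1
y + z = 0 + 1/4 = 1/4
(z ⇒ z) ⇔ (y + z) = 1 ⇔ 1/4 = 1/4
(¬y ⇒ ¬z) ⇔ ((z ⇒ z) ⇔ (y + z)) = 0 ⇔ 1/4 = 0
¬((¬y ⇒ ¬z) ⇔ ((z ⇒ z) ⇔ (y + z))) = ¬0 = 1
¬¬((¬y ⇒ ¬z) ⇔ ((z ⇒ z) ⇔ (y + z))) = ¬1 = 0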